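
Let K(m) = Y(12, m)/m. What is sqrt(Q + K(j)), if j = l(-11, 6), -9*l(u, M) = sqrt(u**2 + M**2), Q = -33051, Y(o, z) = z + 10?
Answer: sqrt(-814649450 - 14130*sqrt(157))/157 ≈ 181.82*I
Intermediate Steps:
Y(o, z) = 10 + z
l(u, M) = -sqrt(M**2 + u**2)/9 (l(u, M) = -sqrt(u**2 + M**2)/9 = -sqrt(M**2 + u**2)/9)
j = -sqrt(157)/9 (j = -sqrt(6**2 + (-11)**2)/9 = -sqrt(36 + 121)/9 = -sqrt(157)/9 ≈ -1.3922)
K(m) = (10 + m)/m
sqrt(Q + K(j)) = sqrt(-33051 + (10 - sqrt(157)/9)/((-sqrt(157)/9))) = sqrt(-33051 + (-9*sqrt(157)/157)*(10 - sqrt(157)/9)) = sqrt(-33051 - 9*sqrt(157)*(10 - sqrt(157)/9)/157)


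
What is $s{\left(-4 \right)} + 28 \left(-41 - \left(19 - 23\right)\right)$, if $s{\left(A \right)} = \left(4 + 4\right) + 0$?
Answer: $-1028$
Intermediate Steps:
$s{\left(A \right)} = 8$ ($s{\left(A \right)} = 8 + 0 = 8$)
$s{\left(-4 \right)} + 28 \left(-41 - \left(19 - 23\right)\right) = 8 + 28 \left(-41 - \left(19 - 23\right)\right) = 8 + 28 \left(-41 - -4\right) = 8 + 28 \left(-41 + 4\right) = 8 + 28 \left(-37\right) = 8 - 1036 = -1028$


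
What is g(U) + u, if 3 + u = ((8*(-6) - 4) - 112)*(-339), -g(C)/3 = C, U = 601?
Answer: 53790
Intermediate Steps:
g(C) = -3*C
u = 55593 (u = -3 + ((8*(-6) - 4) - 112)*(-339) = -3 + ((-48 - 4) - 112)*(-339) = -3 + (-52 - 112)*(-339) = -3 - 164*(-339) = -3 + 55596 = 55593)
g(U) + u = -3*601 + 55593 = -1803 + 55593 = 53790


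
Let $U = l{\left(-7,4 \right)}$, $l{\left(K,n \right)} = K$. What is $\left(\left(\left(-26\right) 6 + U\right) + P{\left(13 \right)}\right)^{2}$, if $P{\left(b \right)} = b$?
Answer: $22500$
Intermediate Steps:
$U = -7$
$\left(\left(\left(-26\right) 6 + U\right) + P{\left(13 \right)}\right)^{2} = \left(\left(\left(-26\right) 6 - 7\right) + 13\right)^{2} = \left(\left(-156 - 7\right) + 13\right)^{2} = \left(-163 + 13\right)^{2} = \left(-150\right)^{2} = 22500$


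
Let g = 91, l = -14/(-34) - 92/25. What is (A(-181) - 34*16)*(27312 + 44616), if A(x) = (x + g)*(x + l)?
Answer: 98067498336/85 ≈ 1.1537e+9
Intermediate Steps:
l = -1389/425 (l = -14*(-1/34) - 92*1/25 = 7/17 - 92/25 = -1389/425 ≈ -3.2682)
A(x) = (91 + x)*(-1389/425 + x) (A(x) = (x + 91)*(x - 1389/425) = (91 + x)*(-1389/425 + x))
(A(-181) - 34*16)*(27312 + 44616) = ((-126399/425 + (-181)**2 + (37286/425)*(-181)) - 34*16)*(27312 + 44616) = ((-126399/425 + 32761 - 6748766/425) - 544)*71928 = (1409652/85 - 544)*71928 = (1363412/85)*71928 = 98067498336/85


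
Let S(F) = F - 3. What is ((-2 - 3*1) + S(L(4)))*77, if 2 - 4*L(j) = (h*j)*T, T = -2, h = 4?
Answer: 77/2 ≈ 38.500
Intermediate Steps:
L(j) = ½ + 2*j (L(j) = ½ - 4*j*(-2)/4 = ½ - (-2)*j = ½ + 2*j)
S(F) = -3 + F
((-2 - 3*1) + S(L(4)))*77 = ((-2 - 3*1) + (-3 + (½ + 2*4)))*77 = ((-2 - 3) + (-3 + (½ + 8)))*77 = (-5 + (-3 + 17/2))*77 = (-5 + 11/2)*77 = (½)*77 = 77/2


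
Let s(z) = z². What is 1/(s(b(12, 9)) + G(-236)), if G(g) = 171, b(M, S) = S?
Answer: 1/252 ≈ 0.0039683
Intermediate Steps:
1/(s(b(12, 9)) + G(-236)) = 1/(9² + 171) = 1/(81 + 171) = 1/252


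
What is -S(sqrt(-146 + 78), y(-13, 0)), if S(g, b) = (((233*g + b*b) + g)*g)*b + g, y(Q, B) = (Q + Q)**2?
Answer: 10756512 - 617831554*I*sqrt(17) ≈ 1.0757e+7 - 2.5474e+9*I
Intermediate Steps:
y(Q, B) = 4*Q**2 (y(Q, B) = (2*Q)**2 = 4*Q**2)
S(g, b) = g + b*g*(b**2 + 234*g) (S(g, b) = (((233*g + b**2) + g)*g)*b + g = (((b**2 + 233*g) + g)*g)*b + g = ((b**2 + 234*g)*g)*b + g = (g*(b**2 + 234*g))*b + g = b*g*(b**2 + 234*g) + g = g + b*g*(b**2 + 234*g))
-S(sqrt(-146 + 78), y(-13, 0)) = -sqrt(-146 + 78)*(1 + (4*(-13)**2)**3 + 234*(4*(-13)**2)*sqrt(-146 + 78)) = -sqrt(-68)*(1 + (4*169)**3 + 234*(4*169)*sqrt(-68)) = -2*I*sqrt(17)*(1 + 676**3 + 234*676*(2*I*sqrt(17))) = -2*I*sqrt(17)*(1 + 308915776 + 316368*I*sqrt(17)) = -2*I*sqrt(17)*(308915777 + 316368*I*sqrt(17))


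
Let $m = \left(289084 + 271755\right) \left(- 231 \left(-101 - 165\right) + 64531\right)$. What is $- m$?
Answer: $-70652814703$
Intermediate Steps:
$m = 70652814703$ ($m = 560839 \left(\left(-231\right) \left(-266\right) + 64531\right) = 560839 \left(61446 + 64531\right) = 560839 \cdot 125977 = 70652814703$)
$- m = \left(-1\right) 70652814703 = -70652814703$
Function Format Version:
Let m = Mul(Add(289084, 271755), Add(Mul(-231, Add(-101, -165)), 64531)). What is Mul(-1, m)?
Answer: -70652814703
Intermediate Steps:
m = 70652814703 (m = Mul(560839, Add(Mul(-231, -266), 64531)) = Mul(560839, Add(61446, 64531)) = Mul(560839, 125977) = 70652814703)
Mul(-1, m) = Mul(-1, 70652814703) = -70652814703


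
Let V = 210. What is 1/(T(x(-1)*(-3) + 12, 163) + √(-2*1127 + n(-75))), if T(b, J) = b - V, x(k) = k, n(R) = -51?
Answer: -39/8066 - I*√2305/40330 ≈ -0.0048351 - 0.0011904*I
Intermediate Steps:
T(b, J) = -210 + b (T(b, J) = b - 1*210 = b - 210 = -210 + b)
1/(T(x(-1)*(-3) + 12, 163) + √(-2*1127 + n(-75))) = 1/((-210 + (-1*(-3) + 12)) + √(-2*1127 - 51)) = 1/((-210 + (3 + 12)) + √(-2254 - 51)) = 1/((-210 + 15) + √(-2305)) = 1/(-195 + I*√2305)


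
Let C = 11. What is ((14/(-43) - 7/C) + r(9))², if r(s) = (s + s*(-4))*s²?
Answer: 1071030428836/223729 ≈ 4.7872e+6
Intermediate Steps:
r(s) = -3*s³ (r(s) = (s - 4*s)*s² = (-3*s)*s² = -3*s³)
((14/(-43) - 7/C) + r(9))² = ((14/(-43) - 7/11) - 3*9³)² = ((14*(-1/43) - 7*1/11) - 3*729)² = ((-14/43 - 7/11) - 2187)² = (-455/473 - 2187)² = (-1034906/473)² = 1071030428836/223729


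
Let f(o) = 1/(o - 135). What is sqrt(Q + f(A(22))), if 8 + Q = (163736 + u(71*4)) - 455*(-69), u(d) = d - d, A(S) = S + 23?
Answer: sqrt(175610690)/30 ≈ 441.73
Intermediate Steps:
A(S) = 23 + S
u(d) = 0
f(o) = 1/(-135 + o)
Q = 195123 (Q = -8 + ((163736 + 0) - 455*(-69)) = -8 + (163736 + 31395) = -8 + 195131 = 195123)
sqrt(Q + f(A(22))) = sqrt(195123 + 1/(-135 + (23 + 22))) = sqrt(195123 + 1/(-135 + 45)) = sqrt(195123 + 1/(-90)) = sqrt(195123 - 1/90) = sqrt(17561069/90) = sqrt(175610690)/30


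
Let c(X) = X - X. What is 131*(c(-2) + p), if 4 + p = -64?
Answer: -8908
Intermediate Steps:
p = -68 (p = -4 - 64 = -68)
c(X) = 0
131*(c(-2) + p) = 131*(0 - 68) = 131*(-68) = -8908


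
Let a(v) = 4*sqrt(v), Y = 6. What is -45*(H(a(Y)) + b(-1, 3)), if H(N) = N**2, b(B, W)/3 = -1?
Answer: -4185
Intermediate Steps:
b(B, W) = -3 (b(B, W) = 3*(-1) = -3)
-45*(H(a(Y)) + b(-1, 3)) = -45*((4*sqrt(6))**2 - 3) = -45*(96 - 3) = -45*93 = -4185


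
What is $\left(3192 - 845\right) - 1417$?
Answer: $930$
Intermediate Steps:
$\left(3192 - 845\right) - 1417 = 2347 - 1417 = 930$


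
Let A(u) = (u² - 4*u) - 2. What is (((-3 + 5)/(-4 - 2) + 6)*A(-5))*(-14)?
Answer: -10234/3 ≈ -3411.3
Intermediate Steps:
A(u) = -2 + u² - 4*u
(((-3 + 5)/(-4 - 2) + 6)*A(-5))*(-14) = (((-3 + 5)/(-4 - 2) + 6)*(-2 + (-5)² - 4*(-5)))*(-14) = ((2/(-6) + 6)*(-2 + 25 + 20))*(-14) = ((2*(-⅙) + 6)*43)*(-14) = ((-⅓ + 6)*43)*(-14) = ((17/3)*43)*(-14) = (731/3)*(-14) = -10234/3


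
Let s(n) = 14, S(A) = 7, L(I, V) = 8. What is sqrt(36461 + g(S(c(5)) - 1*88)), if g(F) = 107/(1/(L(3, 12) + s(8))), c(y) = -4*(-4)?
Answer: sqrt(38815) ≈ 197.02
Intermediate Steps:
c(y) = 16
g(F) = 2354 (g(F) = 107/(1/(8 + 14)) = 107/(1/22) = 107*22 = 2354)
sqrt(36461 + g(S(c(5)) - 1*88)) = sqrt(36461 + 2354) = sqrt(38815)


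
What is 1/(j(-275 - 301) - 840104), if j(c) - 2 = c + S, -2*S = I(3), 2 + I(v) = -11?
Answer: -2/1681343 ≈ -1.1895e-6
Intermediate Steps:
I(v) = -13 (I(v) = -2 - 11 = -13)
S = 13/2 (S = -½*(-13) = 13/2 ≈ 6.5000)
j(c) = 17/2 + c (j(c) = 2 + (c + 13/2) = 2 + (13/2 + c) = 17/2 + c)
1/(j(-275 - 301) - 840104) = 1/((17/2 + (-275 - 301)) - 840104) = 1/((17/2 - 576) - 840104) = 1/(-1135/2 - 840104) = 1/(-1681343/2) = -2/1681343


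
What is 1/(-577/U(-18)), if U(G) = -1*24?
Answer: 24/577 ≈ 0.041594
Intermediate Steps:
U(G) = -24
1/(-577/U(-18)) = 1/(-577/(-24)) = 1/(-577*(-1/24)) = 1/(577/24) = 24/577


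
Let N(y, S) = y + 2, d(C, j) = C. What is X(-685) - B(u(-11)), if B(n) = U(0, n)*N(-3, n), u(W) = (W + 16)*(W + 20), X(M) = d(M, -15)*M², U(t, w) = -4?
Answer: -321419129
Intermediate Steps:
N(y, S) = 2 + y
X(M) = M³ (X(M) = M*M² = M³)
u(W) = (16 + W)*(20 + W)
B(n) = 4 (B(n) = -4*(2 - 3) = -4*(-1) = 4)
X(-685) - B(u(-11)) = (-685)³ - 1*4 = -321419125 - 4 = -321419129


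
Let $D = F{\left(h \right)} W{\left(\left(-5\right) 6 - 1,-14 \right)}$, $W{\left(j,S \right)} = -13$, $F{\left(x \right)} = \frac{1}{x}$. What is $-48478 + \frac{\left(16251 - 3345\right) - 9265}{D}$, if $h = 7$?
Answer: $- \frac{655701}{13} \approx -50439.0$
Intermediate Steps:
$D = - \frac{13}{7}$ ($D = \frac{1}{7} \left(-13\right) = - \frac{13}{7} \approx -1.8571$)
$-48478 + \frac{\left(16251 - 3345\right) - 9265}{D} = -48478 + \frac{\left(16251 - 3345\right) - 9265}{- \frac{13}{7}} = -48478 + \left(12906 - 9265\right) \left(- \frac{7}{13}\right) = -48478 + 3641 \left(- \frac{7}{13}\right) = -48478 - \frac{25487}{13} = - \frac{655701}{13}$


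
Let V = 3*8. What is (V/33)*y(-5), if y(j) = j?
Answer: -40/11 ≈ -3.6364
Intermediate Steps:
V = 24
(V/33)*y(-5) = (24/33)*(-5) = ((1/33)*24)*(-5) = (8/11)*(-5) = -40/11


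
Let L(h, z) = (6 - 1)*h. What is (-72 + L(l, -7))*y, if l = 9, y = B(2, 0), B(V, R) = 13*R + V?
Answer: -54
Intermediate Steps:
B(V, R) = V + 13*R
y = 2 (y = 2 + 13*0 = 2 + 0 = 2)
L(h, z) = 5*h
(-72 + L(l, -7))*y = (-72 + 5*9)*2 = (-72 + 45)*2 = -27*2 = -54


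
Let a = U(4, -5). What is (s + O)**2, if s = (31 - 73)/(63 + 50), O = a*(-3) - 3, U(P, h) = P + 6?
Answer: 14220441/12769 ≈ 1113.7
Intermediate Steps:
U(P, h) = 6 + P
a = 10 (a = 6 + 4 = 10)
O = -33 (O = 10*(-3) - 3 = -30 - 3 = -33)
s = -42/113 ≈ -0.37168
(s + O)**2 = (-42/113 - 33)**2 = (-3771/113)**2 = 14220441/12769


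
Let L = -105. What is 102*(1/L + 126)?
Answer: 449786/35 ≈ 12851.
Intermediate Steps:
102*(1/L + 126) = 102*(1/(-105) + 126) = 102*(-1/105 + 126) = 102*(13229/105) = 449786/35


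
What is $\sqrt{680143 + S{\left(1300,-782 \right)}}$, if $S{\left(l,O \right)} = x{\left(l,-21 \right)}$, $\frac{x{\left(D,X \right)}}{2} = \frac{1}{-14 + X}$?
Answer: $\frac{\sqrt{833175105}}{35} \approx 824.71$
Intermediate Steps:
$x{\left(D,X \right)} = \frac{2}{-14 + X}$
$S{\left(l,O \right)} = - \frac{2}{35}$ ($S{\left(l,O \right)} = \frac{2}{-14 - 21} = \frac{2}{-35} = 2 \left(- \frac{1}{35}\right) = - \frac{2}{35}$)
$\sqrt{680143 + S{\left(1300,-782 \right)}} = \sqrt{680143 - \frac{2}{35}} = \sqrt{\frac{23805003}{35}} = \frac{\sqrt{833175105}}{35}$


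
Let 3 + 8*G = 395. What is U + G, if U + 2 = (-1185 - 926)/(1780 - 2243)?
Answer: 23872/463 ≈ 51.559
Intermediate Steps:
G = 49 (G = -3/8 + (1/8)*395 = -3/8 + 395/8 = 49)
U = 1185/463 (U = -2 + (-1185 - 926)/(1780 - 2243) = -2 - 2111/(-463) = -2 - 2111*(-1/463) = -2 + 2111/463 = 1185/463 ≈ 2.5594)
U + G = 1185/463 + 49 = 23872/463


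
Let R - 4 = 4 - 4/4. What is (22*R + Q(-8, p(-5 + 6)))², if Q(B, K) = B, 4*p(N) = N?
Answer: 21316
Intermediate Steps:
p(N) = N/4
R = 7 (R = 4 + (4 - 4/4) = 4 + (4 - 1*1) = 4 + (4 - 1) = 4 + 3 = 7)
(22*R + Q(-8, p(-5 + 6)))² = (22*7 - 8)² = (154 - 8)² = 146² = 21316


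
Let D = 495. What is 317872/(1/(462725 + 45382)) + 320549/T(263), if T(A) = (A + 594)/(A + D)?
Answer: 138416873952670/857 ≈ 1.6151e+11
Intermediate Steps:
T(A) = (594 + A)/(495 + A) (T(A) = (A + 594)/(A + 495) = (594 + A)/(495 + A))
317872/(1/(462725 + 45382)) + 320549/T(263) = 317872/(1/(462725 + 45382)) + 320549/(((594 + 263)/(495 + 263))) = 317872/(1/508107) + 320549/((857/758)) = 317872/(1/508107) + 320549/(((1/758)*857)) = 317872*508107 + 320549/(857/758) = 161512988304 + 320549*(758/857) = 161512988304 + 242976142/857 = 138416873952670/857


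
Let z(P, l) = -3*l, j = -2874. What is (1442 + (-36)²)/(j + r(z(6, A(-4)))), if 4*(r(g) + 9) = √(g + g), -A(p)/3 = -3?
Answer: -21049744/22164513 - 5476*I*√6/22164513 ≈ -0.94971 - 0.00060518*I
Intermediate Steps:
A(p) = 9 (A(p) = -3*(-3) = 9)
r(g) = -9 + √2*√g/4 (r(g) = -9 + √(g + g)/4 = -9 + √(2*g)/4 = -9 + (√2*√g)/4 = -9 + √2*√g/4)
(1442 + (-36)²)/(j + r(z(6, A(-4)))) = (1442 + (-36)²)/(-2874 + (-9 + √2*√(-3*9)/4)) = (1442 + 1296)/(-2874 + (-9 + √2*√(-27)/4)) = 2738/(-2874 + (-9 + √2*(3*I*√3)/4)) = 2738/(-2874 + (-9 + 3*I*√6/4)) = 2738/(-2883 + 3*I*√6/4)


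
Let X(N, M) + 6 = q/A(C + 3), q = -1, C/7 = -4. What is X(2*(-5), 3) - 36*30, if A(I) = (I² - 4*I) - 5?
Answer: -781921/720 ≈ -1086.0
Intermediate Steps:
C = -28 (C = 7*(-4) = -28)
A(I) = -5 + I² - 4*I
X(N, M) = -4321/720 (X(N, M) = -6 - 1/(-5 + (-28 + 3)² - 4*(-28 + 3)) = -6 - 1/(-5 + (-25)² - 4*(-25)) = -6 - 1/(-5 + 625 + 100) = -6 - 1/720 = -4321/720)
X(2*(-5), 3) - 36*30 = -4321/720 - 36*30 = -4321/720 - 1080 = -781921/720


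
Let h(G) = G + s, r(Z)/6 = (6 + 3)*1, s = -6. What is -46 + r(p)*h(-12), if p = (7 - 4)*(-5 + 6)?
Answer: -1018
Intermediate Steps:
p = 3 (p = 3*1 = 3)
r(Z) = 54 (r(Z) = 6*((6 + 3)*1) = 6*(9*1) = 6*9 = 54)
h(G) = -6 + G (h(G) = G - 6 = -6 + G)
-46 + r(p)*h(-12) = -46 + 54*(-6 - 12) = -46 + 54*(-18) = -46 - 972 = -1018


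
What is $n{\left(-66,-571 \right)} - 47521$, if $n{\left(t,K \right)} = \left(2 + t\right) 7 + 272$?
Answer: $-47697$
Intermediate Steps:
$n{\left(t,K \right)} = 286 + 7 t$ ($n{\left(t,K \right)} = \left(14 + 7 t\right) + 272 = 286 + 7 t$)
$n{\left(-66,-571 \right)} - 47521 = \left(286 + 7 \left(-66\right)\right) - 47521 = \left(286 - 462\right) - 47521 = -176 - 47521 = -47697$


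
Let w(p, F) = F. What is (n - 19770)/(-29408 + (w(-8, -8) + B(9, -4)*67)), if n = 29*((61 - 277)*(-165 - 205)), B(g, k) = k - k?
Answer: -1148955/14708 ≈ -78.118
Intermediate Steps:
B(g, k) = 0
n = 2317680 (n = 29*(-216*(-370)) = 29*79920 = 2317680)
(n - 19770)/(-29408 + (w(-8, -8) + B(9, -4)*67)) = (2317680 - 19770)/(-29408 + (-8 + 0*67)) = 2297910/(-29408 + (-8 + 0)) = 2297910/(-29408 - 8) = 2297910/(-29416) = 2297910*(-1/29416) = -1148955/14708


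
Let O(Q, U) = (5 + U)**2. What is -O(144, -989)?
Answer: -968256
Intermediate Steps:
-O(144, -989) = -(5 - 989)**2 = -1*(-984)**2 = -1*968256 = -968256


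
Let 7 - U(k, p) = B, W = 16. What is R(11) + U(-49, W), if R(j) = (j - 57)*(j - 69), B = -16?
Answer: 2691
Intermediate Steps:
U(k, p) = 23 (U(k, p) = 7 - 1*(-16) = 7 + 16 = 23)
R(j) = (-69 + j)*(-57 + j) (R(j) = (-57 + j)*(-69 + j) = (-69 + j)*(-57 + j))
R(11) + U(-49, W) = (3933 + 11² - 126*11) + 23 = (3933 + 121 - 1386) + 23 = 2668 + 23 = 2691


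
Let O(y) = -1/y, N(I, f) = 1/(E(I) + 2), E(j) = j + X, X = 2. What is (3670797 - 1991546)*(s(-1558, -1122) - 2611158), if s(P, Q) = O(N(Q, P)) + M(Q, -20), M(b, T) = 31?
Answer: -4382860223259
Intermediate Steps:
E(j) = 2 + j (E(j) = j + 2 = 2 + j)
N(I, f) = 1/(4 + I) (N(I, f) = 1/((2 + I) + 2) = 1/(4 + I))
s(P, Q) = 27 - Q (s(P, Q) = -1/(1/(4 + Q)) + 31 = -(4 + Q) + 31 = (-4 - Q) + 31 = 27 - Q)
(3670797 - 1991546)*(s(-1558, -1122) - 2611158) = (3670797 - 1991546)*((27 - 1*(-1122)) - 2611158) = 1679251*((27 + 1122) - 2611158) = 1679251*(1149 - 2611158) = 1679251*(-2610009) = -4382860223259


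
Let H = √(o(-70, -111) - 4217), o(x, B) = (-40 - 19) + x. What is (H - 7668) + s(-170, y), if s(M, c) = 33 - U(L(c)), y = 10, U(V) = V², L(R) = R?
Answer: -7735 + I*√4346 ≈ -7735.0 + 65.924*I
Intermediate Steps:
o(x, B) = -59 + x
s(M, c) = 33 - c²
H = I*√4346 (H = √((-59 - 70) - 4217) = √(-129 - 4217) = √(-4346) = I*√4346 ≈ 65.924*I)
(H - 7668) + s(-170, y) = (I*√4346 - 7668) + (33 - 1*10²) = (-7668 + I*√4346) + (33 - 1*100) = (-7668 + I*√4346) + (33 - 100) = (-7668 + I*√4346) - 67 = -7735 + I*√4346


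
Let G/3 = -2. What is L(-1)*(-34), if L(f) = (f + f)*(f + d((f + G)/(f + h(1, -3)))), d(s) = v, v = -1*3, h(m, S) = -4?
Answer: -272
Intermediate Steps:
G = -6 (G = 3*(-2) = -6)
v = -3
d(s) = -3
L(f) = 2*f*(-3 + f) (L(f) = (f + f)*(f - 3) = (2*f)*(-3 + f) = 2*f*(-3 + f))
L(-1)*(-34) = (2*(-1)*(-3 - 1))*(-34) = (2*(-1)*(-4))*(-34) = 8*(-34) = -272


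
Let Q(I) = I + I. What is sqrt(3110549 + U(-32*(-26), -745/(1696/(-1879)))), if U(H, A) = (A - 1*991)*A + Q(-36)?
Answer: sqrt(8553833138177)/1696 ≈ 1724.5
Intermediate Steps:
Q(I) = 2*I
U(H, A) = -72 + A*(-991 + A) (U(H, A) = (A - 1*991)*A + 2*(-36) = (A - 991)*A - 72 = (-991 + A)*A - 72 = A*(-991 + A) - 72 = -72 + A*(-991 + A))
sqrt(3110549 + U(-32*(-26), -745/(1696/(-1879)))) = sqrt(3110549 + (-72 + (-745/(1696/(-1879)))**2 - (-738295)/(1696/(-1879)))) = sqrt(3110549 + (-72 + (-745/(1696*(-1/1879)))**2 - (-738295)/(1696*(-1/1879)))) = sqrt(3110549 + (-72 + (-745/(-1696/1879))**2 - (-738295)/(-1696/1879))) = sqrt(3110549 + (-72 + (-745*(-1879/1696))**2 - (-738295)*(-1879)/1696)) = sqrt(3110549 + (-72 + (1399855/1696)**2 - 991*1399855/1696)) = sqrt(3110549 + (-72 + 1959594021025/2876416 - 1387256305/1696)) = sqrt(3110549 - 393399774207/2876416) = sqrt(8553833138177/2876416) = sqrt(8553833138177)/1696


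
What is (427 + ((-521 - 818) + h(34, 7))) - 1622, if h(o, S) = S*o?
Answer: -2296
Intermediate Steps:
(427 + ((-521 - 818) + h(34, 7))) - 1622 = (427 + ((-521 - 818) + 7*34)) - 1622 = (427 + (-1339 + 238)) - 1622 = (427 - 1101) - 1622 = -674 - 1622 = -2296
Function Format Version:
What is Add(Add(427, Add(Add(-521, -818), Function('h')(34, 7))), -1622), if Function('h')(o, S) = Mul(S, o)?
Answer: -2296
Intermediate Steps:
Add(Add(427, Add(Add(-521, -818), Function('h')(34, 7))), -1622) = Add(Add(427, Add(Add(-521, -818), Mul(7, 34))), -1622) = Add(Add(427, Add(-1339, 238)), -1622) = Add(Add(427, -1101), -1622) = Add(-674, -1622) = -2296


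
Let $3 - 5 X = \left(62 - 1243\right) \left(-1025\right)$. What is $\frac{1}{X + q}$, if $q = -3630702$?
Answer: $- \frac{5}{19364032} \approx -2.5821 \cdot 10^{-7}$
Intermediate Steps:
$X = - \frac{1210522}{5}$ ($X = \frac{3}{5} - \frac{\left(62 - 1243\right) \left(-1025\right)}{5} = \frac{3}{5} - \frac{\left(-1181\right) \left(-1025\right)}{5} = \frac{3}{5} - 242105 = - \frac{1210522}{5} \approx -2.421 \cdot 10^{5}$)
$\frac{1}{X + q} = \frac{1}{- \frac{1210522}{5} - 3630702} = \frac{1}{- \frac{19364032}{5}} = - \frac{5}{19364032}$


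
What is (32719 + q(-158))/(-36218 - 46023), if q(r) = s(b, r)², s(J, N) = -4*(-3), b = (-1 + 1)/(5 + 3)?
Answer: -32863/82241 ≈ -0.39959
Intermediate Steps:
b = 0 (b = 0/8 = 0*(⅛) = 0)
s(J, N) = 12
q(r) = 144 (q(r) = 12² = 144)
(32719 + q(-158))/(-36218 - 46023) = (32719 + 144)/(-36218 - 46023) = 32863/(-82241) = 32863*(-1/82241) = -32863/82241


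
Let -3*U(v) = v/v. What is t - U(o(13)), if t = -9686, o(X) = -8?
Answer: -29057/3 ≈ -9685.7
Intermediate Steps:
U(v) = -⅓ (U(v) = -v/(3*v) = -⅓*1 = -⅓)
t - U(o(13)) = -9686 - 1*(-⅓) = -9686 + ⅓ = -29057/3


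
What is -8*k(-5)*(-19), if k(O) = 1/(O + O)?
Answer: -76/5 ≈ -15.200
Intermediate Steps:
k(O) = 1/(2*O)
-8*k(-5)*(-19) = -4/(-5)*(-19) = -4*(-1)/5*(-19) = -8*(-1/10)*(-19) = (4/5)*(-19) = -76/5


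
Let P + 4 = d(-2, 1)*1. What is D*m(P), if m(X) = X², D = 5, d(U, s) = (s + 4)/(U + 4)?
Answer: 45/4 ≈ 11.250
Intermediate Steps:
d(U, s) = (4 + s)/(4 + U)
P = -3/2 (P = -4 + ((4 + 1)/(4 - 2))*1 = -4 + (5/2)*1 = -4 + 5/2 = -3/2 ≈ -1.5000)
D*m(P) = 5*(-3/2)² = 5*(9/4) = 45/4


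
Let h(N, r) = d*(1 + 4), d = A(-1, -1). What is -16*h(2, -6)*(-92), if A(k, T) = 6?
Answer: 44160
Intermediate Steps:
d = 6
h(N, r) = 30 (h(N, r) = 6*(1 + 4) = 6*5 = 30)
-16*h(2, -6)*(-92) = -16*30*(-92) = -480*(-92) = 44160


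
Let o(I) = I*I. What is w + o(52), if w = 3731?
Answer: 6435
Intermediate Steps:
o(I) = I²
w + o(52) = 3731 + 52² = 3731 + 2704 = 6435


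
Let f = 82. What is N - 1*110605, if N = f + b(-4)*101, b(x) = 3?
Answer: -110220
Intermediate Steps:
N = 385 (N = 82 + 3*101 = 82 + 303 = 385)
N - 1*110605 = 385 - 1*110605 = 385 - 110605 = -110220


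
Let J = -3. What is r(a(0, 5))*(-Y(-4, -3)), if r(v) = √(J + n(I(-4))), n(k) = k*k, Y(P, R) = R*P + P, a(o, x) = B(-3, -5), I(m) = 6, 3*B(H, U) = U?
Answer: -8*√33 ≈ -45.956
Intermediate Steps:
B(H, U) = U/3
a(o, x) = -5/3 (a(o, x) = (⅓)*(-5) = -5/3)
Y(P, R) = P + P*R (Y(P, R) = P*R + P = P + P*R)
n(k) = k²
r(v) = √33 (r(v) = √(-3 + 6²) = √(-3 + 36) = √33)
r(a(0, 5))*(-Y(-4, -3)) = √33*(-(-4)*(1 - 3)) = √33*(-(-4)*(-2)) = √33*(-1*8) = √33*(-8) = -8*√33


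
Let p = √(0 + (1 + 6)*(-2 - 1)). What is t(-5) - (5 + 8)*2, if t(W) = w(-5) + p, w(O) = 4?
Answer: -22 + I*√21 ≈ -22.0 + 4.5826*I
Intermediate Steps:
p = I*√21 (p = √(0 + 7*(-3)) = √(0 - 21) = √(-21) = I*√21 ≈ 4.5826*I)
t(W) = 4 + I*√21
t(-5) - (5 + 8)*2 = (4 + I*√21) - (5 + 8)*2 = (4 + I*√21) - 13*2 = (4 + I*√21) - 1*26 = (4 + I*√21) - 26 = -22 + I*√21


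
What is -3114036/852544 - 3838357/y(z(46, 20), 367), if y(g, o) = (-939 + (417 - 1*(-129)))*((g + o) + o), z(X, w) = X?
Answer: 144861977173/16333677360 ≈ 8.8689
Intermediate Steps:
y(g, o) = -786*o - 393*g (y(g, o) = (-939 + (417 + 129))*(g + 2*o) = (-939 + 546)*(g + 2*o) = -393*(g + 2*o) = -786*o - 393*g)
-3114036/852544 - 3838357/y(z(46, 20), 367) = -3114036/852544 - 3838357/(-786*367 - 393*46) = -3114036*1/852544 - 3838357/(-288462 - 18078) = -778509/213136 - 3838357/(-306540) = -778509/213136 - 3838357*(-1/306540) = -778509/213136 + 3838357/306540 = 144861977173/16333677360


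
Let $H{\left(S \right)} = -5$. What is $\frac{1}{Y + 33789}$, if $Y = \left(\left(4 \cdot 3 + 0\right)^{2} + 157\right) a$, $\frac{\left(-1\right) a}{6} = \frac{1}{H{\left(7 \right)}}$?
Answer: $\frac{5}{170751} \approx 2.9282 \cdot 10^{-5}$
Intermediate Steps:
$a = \frac{6}{5}$ ($a = - \frac{6}{-5} = \left(-6\right) \left(- \frac{1}{5}\right) = \frac{6}{5} \approx 1.2$)
$Y = \frac{1806}{5}$ ($Y = \left(\left(4 \cdot 3 + 0\right)^{2} + 157\right) \frac{6}{5} = \left(\left(12 + 0\right)^{2} + 157\right) \frac{6}{5} = \left(12^{2} + 157\right) \frac{6}{5} = \left(144 + 157\right) \frac{6}{5} = 301 \cdot \frac{6}{5} = \frac{1806}{5} \approx 361.2$)
$\frac{1}{Y + 33789} = \frac{1}{\frac{1806}{5} + 33789} = \frac{1}{\frac{170751}{5}} = \frac{5}{170751}$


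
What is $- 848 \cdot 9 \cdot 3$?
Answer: $-22896$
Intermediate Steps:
$- 848 \cdot 9 \cdot 3 = \left(-848\right) 27 = -22896$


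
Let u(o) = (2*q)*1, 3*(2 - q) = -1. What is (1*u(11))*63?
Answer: 294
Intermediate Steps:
q = 7/3 (q = 2 - ⅓*(-1) = 2 + ⅓ = 7/3 ≈ 2.3333)
u(o) = 14/3 (u(o) = (2*(7/3))*1 = (14/3)*1 = 14/3)
(1*u(11))*63 = (1*(14/3))*63 = (14/3)*63 = 294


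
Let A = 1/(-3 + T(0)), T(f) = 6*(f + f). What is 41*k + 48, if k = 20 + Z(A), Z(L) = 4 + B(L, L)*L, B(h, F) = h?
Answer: 9329/9 ≈ 1036.6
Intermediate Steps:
T(f) = 12*f (T(f) = 6*(2*f) = 12*f)
A = -⅓ (A = 1/(-3 + 12*0) = 1/(-3 + 0) = 1/(-3) = -⅓ ≈ -0.33333)
Z(L) = 4 + L² (Z(L) = 4 + L*L = 4 + L²)
k = 217/9 (k = 20 + (4 + (-⅓)²) = 20 + (4 + ⅑) = 20 + 37/9 = 217/9 ≈ 24.111)
41*k + 48 = 41*(217/9) + 48 = 8897/9 + 48 = 9329/9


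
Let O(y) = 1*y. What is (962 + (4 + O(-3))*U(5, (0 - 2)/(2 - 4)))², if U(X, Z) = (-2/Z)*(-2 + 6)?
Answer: 910116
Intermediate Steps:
O(y) = y
U(X, Z) = -8/Z (U(X, Z) = -2/Z*4 = -8/Z)
(962 + (4 + O(-3))*U(5, (0 - 2)/(2 - 4)))² = (962 + (4 - 3)*(-8*(2 - 4)/(0 - 2)))² = (962 + 1*(-8/((-2/(-2)))))² = (962 + 1*(-8/((-2*(-½)))))² = (962 + 1*(-8/1))² = (962 + 1*(-8*1))² = (962 + 1*(-8))² = (962 - 8)² = 954² = 910116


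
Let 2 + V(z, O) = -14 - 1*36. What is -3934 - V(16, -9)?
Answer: -3882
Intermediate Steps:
V(z, O) = -52 (V(z, O) = -2 + (-14 - 1*36) = -2 + (-14 - 36) = -2 - 50 = -52)
-3934 - V(16, -9) = -3934 - 1*(-52) = -3934 + 52 = -3882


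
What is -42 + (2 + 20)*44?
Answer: 926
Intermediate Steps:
-42 + (2 + 20)*44 = -42 + 22*44 = -42 + 968 = 926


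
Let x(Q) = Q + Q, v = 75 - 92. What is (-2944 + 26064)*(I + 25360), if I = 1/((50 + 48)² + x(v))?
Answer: 561111304712/957 ≈ 5.8632e+8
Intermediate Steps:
v = -17
x(Q) = 2*Q
I = 1/9570 (I = 1/((50 + 48)² + 2*(-17)) = 1/(98² - 34) = 1/(9604 - 34) = 1/9570 ≈ 0.00010449)
(-2944 + 26064)*(I + 25360) = (-2944 + 26064)*(1/9570 + 25360) = 23120*(242695201/9570) = 561111304712/957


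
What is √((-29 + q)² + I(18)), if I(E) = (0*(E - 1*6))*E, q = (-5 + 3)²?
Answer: 25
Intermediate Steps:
q = 4 (q = (-2)² = 4)
I(E) = 0 (I(E) = (0*(E - 6))*E = (0*(-6 + E))*E = 0*E = 0)
√((-29 + q)² + I(18)) = √((-29 + 4)² + 0) = √((-25)² + 0) = √(625 + 0) = √625 = 25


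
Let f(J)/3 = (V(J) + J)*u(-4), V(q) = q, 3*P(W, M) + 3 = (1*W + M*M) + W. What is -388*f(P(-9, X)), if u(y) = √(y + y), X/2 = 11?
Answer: -718576*I*√2 ≈ -1.0162e+6*I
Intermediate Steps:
X = 22 (X = 2*11 = 22)
P(W, M) = -1 + M²/3 + 2*W/3 (P(W, M) = -1 + ((1*W + M*M) + W)/3 = -1 + ((W + M²) + W)/3 = -1 + (M² + 2*W)/3 = -1 + (M²/3 + 2*W/3) = -1 + M²/3 + 2*W/3)
u(y) = √2*√y (u(y) = √(2*y) = √2*√y)
f(J) = 12*I*J*√2 (f(J) = 3*((J + J)*(√2*√(-4))) = 3*((2*J)*(√2*(2*I))) = 3*((2*J)*(2*I*√2)) = 3*(4*I*J*√2) = 12*I*J*√2)
-388*f(P(-9, X)) = -4656*I*(-1 + (⅓)*22² + (⅔)*(-9))*√2 = -4656*I*(-1 + (⅓)*484 - 6)*√2 = -4656*I*(-1 + 484/3 - 6)*√2 = -4656*I*463*√2/3 = -718576*I*√2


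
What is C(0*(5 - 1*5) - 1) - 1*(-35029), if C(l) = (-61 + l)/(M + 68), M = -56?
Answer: 210143/6 ≈ 35024.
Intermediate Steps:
C(l) = -61/12 + l/12 (C(l) = (-61 + l)/(-56 + 68) = (-61 + l)/12 = (-61 + l)*(1/12) = -61/12 + l/12)
C(0*(5 - 1*5) - 1) - 1*(-35029) = (-61/12 + (0*(5 - 1*5) - 1)/12) - 1*(-35029) = (-61/12 + (0*(5 - 5) - 1)/12) + 35029 = (-61/12 + (0*0 - 1)/12) + 35029 = (-61/12 + (0 - 1)/12) + 35029 = (-61/12 + (1/12)*(-1)) + 35029 = (-61/12 - 1/12) + 35029 = -31/6 + 35029 = 210143/6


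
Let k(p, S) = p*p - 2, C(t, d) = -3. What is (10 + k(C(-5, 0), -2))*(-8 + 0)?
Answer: -136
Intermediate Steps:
k(p, S) = -2 + p² (k(p, S) = p² - 2 = -2 + p²)
(10 + k(C(-5, 0), -2))*(-8 + 0) = (10 + (-2 + (-3)²))*(-8 + 0) = (10 + (-2 + 9))*(-8) = (10 + 7)*(-8) = 17*(-8) = -136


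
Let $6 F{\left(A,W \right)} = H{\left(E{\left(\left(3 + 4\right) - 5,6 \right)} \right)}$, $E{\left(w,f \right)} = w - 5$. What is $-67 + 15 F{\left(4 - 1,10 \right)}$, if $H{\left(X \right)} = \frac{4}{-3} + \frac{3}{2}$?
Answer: $- \frac{799}{12} \approx -66.583$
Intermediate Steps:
$E{\left(w,f \right)} = -5 + w$
$H{\left(X \right)} = \frac{1}{6}$ ($H{\left(X \right)} = 4 \left(- \frac{1}{3}\right) + 3 \cdot \frac{1}{2} = - \frac{4}{3} + \frac{3}{2} = \frac{1}{6}$)
$F{\left(A,W \right)} = \frac{1}{36}$ ($F{\left(A,W \right)} = \frac{1}{6} \cdot \frac{1}{6} = \frac{1}{36}$)
$-67 + 15 F{\left(4 - 1,10 \right)} = -67 + 15 \cdot \frac{1}{36} = -67 + \frac{5}{12} = - \frac{799}{12}$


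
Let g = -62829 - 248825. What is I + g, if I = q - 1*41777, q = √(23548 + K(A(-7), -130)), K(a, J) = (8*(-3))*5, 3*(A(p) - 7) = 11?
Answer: -353431 + 2*√5857 ≈ -3.5328e+5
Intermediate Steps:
A(p) = 32/3 (A(p) = 7 + (⅓)*11 = 7 + 11/3 = 32/3)
K(a, J) = -120 (K(a, J) = -24*5 = -120)
q = 2*√5857 (q = √(23548 - 120) = √23428 = 2*√5857 ≈ 153.06)
g = -311654
I = -41777 + 2*√5857 (I = 2*√5857 - 1*41777 = 2*√5857 - 41777 = -41777 + 2*√5857 ≈ -41624.)
I + g = (-41777 + 2*√5857) - 311654 = -353431 + 2*√5857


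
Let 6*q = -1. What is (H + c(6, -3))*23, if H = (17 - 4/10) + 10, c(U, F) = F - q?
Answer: 16399/30 ≈ 546.63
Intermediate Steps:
q = -⅙ (q = (⅙)*(-1) = -⅙ ≈ -0.16667)
c(U, F) = ⅙ + F (c(U, F) = F - 1*(-⅙) = F + ⅙ = ⅙ + F)
H = 133/5 (H = (17 - 4*⅒) + 10 = (17 - ⅖) + 10 = 83/5 + 10 = 133/5 ≈ 26.600)
(H + c(6, -3))*23 = (133/5 + (⅙ - 3))*23 = (133/5 - 17/6)*23 = (713/30)*23 = 16399/30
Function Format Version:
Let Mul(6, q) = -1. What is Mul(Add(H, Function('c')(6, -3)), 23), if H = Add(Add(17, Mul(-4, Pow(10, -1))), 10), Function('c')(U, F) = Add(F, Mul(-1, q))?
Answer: Rational(16399, 30) ≈ 546.63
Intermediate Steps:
q = Rational(-1, 6) (q = Mul(Rational(1, 6), -1) = Rational(-1, 6) ≈ -0.16667)
Function('c')(U, F) = Add(Rational(1, 6), F) (Function('c')(U, F) = Add(F, Mul(-1, Rational(-1, 6))) = Add(F, Rational(1, 6)) = Add(Rational(1, 6), F))
H = Rational(133, 5) (H = Add(Add(17, Mul(-4, Rational(1, 10))), 10) = Add(Add(17, Rational(-2, 5)), 10) = Add(Rational(83, 5), 10) = Rational(133, 5) ≈ 26.600)
Mul(Add(H, Function('c')(6, -3)), 23) = Mul(Add(Rational(133, 5), Add(Rational(1, 6), -3)), 23) = Mul(Add(Rational(133, 5), Rational(-17, 6)), 23) = Mul(Rational(713, 30), 23) = Rational(16399, 30)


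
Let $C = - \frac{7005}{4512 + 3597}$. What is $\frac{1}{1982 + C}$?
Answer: $\frac{2703}{5355011} \approx 0.00050476$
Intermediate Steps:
$C = - \frac{2335}{2703}$ ($C = - \frac{7005}{8109} = \left(-7005\right) \frac{1}{8109} = - \frac{2335}{2703} \approx -0.86386$)
$\frac{1}{1982 + C} = \frac{1}{1982 - \frac{2335}{2703}} = \frac{1}{\frac{5355011}{2703}} = \frac{2703}{5355011}$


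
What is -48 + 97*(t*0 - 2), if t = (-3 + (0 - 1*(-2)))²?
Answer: -242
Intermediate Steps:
t = 1 (t = (-3 + (0 + 2))² = (-3 + 2)² = (-1)² = 1)
-48 + 97*(t*0 - 2) = -48 + 97*(1*0 - 2) = -48 + 97*(0 - 2) = -48 + 97*(-2) = -48 - 194 = -242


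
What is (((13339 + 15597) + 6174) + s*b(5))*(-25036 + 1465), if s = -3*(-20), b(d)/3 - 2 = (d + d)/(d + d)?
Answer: -840306150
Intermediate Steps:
b(d) = 9 (b(d) = 6 + 3*((d + d)/(d + d)) = 6 + 3*((2*d)/((2*d))) = 6 + 3*((2*d)*(1/(2*d))) = 6 + 3*1 = 6 + 3 = 9)
s = 60
(((13339 + 15597) + 6174) + s*b(5))*(-25036 + 1465) = (((13339 + 15597) + 6174) + 60*9)*(-25036 + 1465) = ((28936 + 6174) + 540)*(-23571) = (35110 + 540)*(-23571) = 35650*(-23571) = -840306150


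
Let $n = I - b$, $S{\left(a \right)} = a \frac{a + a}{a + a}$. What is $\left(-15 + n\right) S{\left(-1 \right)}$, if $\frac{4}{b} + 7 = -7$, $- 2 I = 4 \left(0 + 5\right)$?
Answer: $\frac{173}{7} \approx 24.714$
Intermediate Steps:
$I = -10$ ($I = - \frac{4 \left(0 + 5\right)}{2} = - \frac{4 \cdot 5}{2} = \left(- \frac{1}{2}\right) 20 = -10$)
$b = - \frac{2}{7}$ ($b = \frac{4}{-7 - 7} = \frac{4}{-14} = 4 \left(- \frac{1}{14}\right) = - \frac{2}{7} \approx -0.28571$)
$S{\left(a \right)} = a$ ($S{\left(a \right)} = a \frac{2 a}{2 a} = a 2 a \frac{1}{2 a} = a 1 = a$)
$n = - \frac{68}{7}$ ($n = -10 - - \frac{2}{7} = -10 + \frac{2}{7} = - \frac{68}{7} \approx -9.7143$)
$\left(-15 + n\right) S{\left(-1 \right)} = \left(-15 - \frac{68}{7}\right) \left(-1\right) = \left(- \frac{173}{7}\right) \left(-1\right) = \frac{173}{7}$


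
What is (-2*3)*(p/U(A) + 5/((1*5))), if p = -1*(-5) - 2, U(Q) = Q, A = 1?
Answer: -24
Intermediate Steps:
p = 3 (p = 5 - 2 = 3)
(-2*3)*(p/U(A) + 5/((1*5))) = (-2*3)*(3/1 + 5/((1*5))) = -6*(3*1 + 5/5) = -6*(3 + 5*(1/5)) = -6*(3 + 1) = -6*4 = -24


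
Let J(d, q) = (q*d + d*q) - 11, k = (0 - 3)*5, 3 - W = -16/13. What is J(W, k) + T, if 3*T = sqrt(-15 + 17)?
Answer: -1793/13 + sqrt(2)/3 ≈ -137.45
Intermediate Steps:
W = 55/13 (W = 3 - (-16)/13 = 3 - 1*(-16/13) = 3 + 16/13 = 55/13 ≈ 4.2308)
k = -15 (k = -3*5 = -15)
T = sqrt(2)/3 (T = sqrt(-15 + 17)/3 = sqrt(2)/3 ≈ 0.47140)
J(d, q) = -11 + 2*d*q (J(d, q) = (d*q + d*q) - 11 = 2*d*q - 11 = -11 + 2*d*q)
J(W, k) + T = (-11 + 2*(55/13)*(-15)) + sqrt(2)/3 = (-11 - 1650/13) + sqrt(2)/3 = -1793/13 + sqrt(2)/3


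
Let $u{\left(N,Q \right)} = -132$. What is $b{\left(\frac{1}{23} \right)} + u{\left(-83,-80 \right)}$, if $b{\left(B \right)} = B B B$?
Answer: $- \frac{1606043}{12167} \approx -132.0$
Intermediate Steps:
$b{\left(B \right)} = B^{3}$ ($b{\left(B \right)} = B^{2} B = B^{3}$)
$b{\left(\frac{1}{23} \right)} + u{\left(-83,-80 \right)} = \left(\frac{1}{23}\right)^{3} - 132 = \frac{1}{12167} - 132 = - \frac{1606043}{12167}$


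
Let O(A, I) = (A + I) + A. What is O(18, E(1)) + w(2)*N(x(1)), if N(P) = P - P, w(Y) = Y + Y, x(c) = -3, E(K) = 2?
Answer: 38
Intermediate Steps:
O(A, I) = I + 2*A
w(Y) = 2*Y
N(P) = 0
O(18, E(1)) + w(2)*N(x(1)) = (2 + 2*18) + (2*2)*0 = (2 + 36) + 4*0 = 38 + 0 = 38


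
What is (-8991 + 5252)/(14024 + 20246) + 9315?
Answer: 319221311/34270 ≈ 9314.9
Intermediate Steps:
(-8991 + 5252)/(14024 + 20246) + 9315 = -3739/34270 + 9315 = 319221311/34270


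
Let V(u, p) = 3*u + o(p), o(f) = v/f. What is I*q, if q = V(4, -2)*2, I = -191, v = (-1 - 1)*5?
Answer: -6494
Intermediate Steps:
v = -10 (v = -2*5 = -10)
o(f) = -10/f
V(u, p) = -10/p + 3*u (V(u, p) = 3*u - 10/p = -10/p + 3*u)
q = 34 (q = (-10/(-2) + 3*4)*2 = (-10*(-½) + 12)*2 = (5 + 12)*2 = 17*2 = 34)
I*q = -191*34 = -6494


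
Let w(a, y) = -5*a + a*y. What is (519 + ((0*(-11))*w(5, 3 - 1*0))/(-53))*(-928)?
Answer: -481632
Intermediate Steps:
(519 + ((0*(-11))*w(5, 3 - 1*0))/(-53))*(-928) = (519 + ((0*(-11))*(5*(-5 + (3 - 1*0))))/(-53))*(-928) = (519 + (0*(5*(-5 + (3 + 0))))*(-1/53))*(-928) = (519 + (0*(5*(-5 + 3)))*(-1/53))*(-928) = (519 + (0*(5*(-2)))*(-1/53))*(-928) = (519 + (0*(-10))*(-1/53))*(-928) = (519 + 0*(-1/53))*(-928) = (519 + 0)*(-928) = 519*(-928) = -481632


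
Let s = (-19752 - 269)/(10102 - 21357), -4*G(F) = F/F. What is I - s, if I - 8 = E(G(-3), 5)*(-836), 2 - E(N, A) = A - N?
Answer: 30649854/11255 ≈ 2723.2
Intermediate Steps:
G(F) = -1/4 (G(F) = -F/(4*F) = -1/4*1 = -1/4)
s = 20021/11255 (s = -20021/(-11255) = -20021*(-1/11255) = 20021/11255 ≈ 1.7789)
E(N, A) = 2 + N - A (E(N, A) = 2 - (A - N) = 2 + (N - A) = 2 + N - A)
I = 2725 (I = 8 + (2 - 1/4 - 1*5)*(-836) = 8 + (2 - 1/4 - 5)*(-836) = 8 - 13/4*(-836) = 8 + 2717 = 2725)
I - s = 2725 - 1*20021/11255 = 2725 - 20021/11255 = 30649854/11255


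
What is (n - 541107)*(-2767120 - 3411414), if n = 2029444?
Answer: -9195740757958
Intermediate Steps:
(n - 541107)*(-2767120 - 3411414) = (2029444 - 541107)*(-2767120 - 3411414) = 1488337*(-6178534) = -9195740757958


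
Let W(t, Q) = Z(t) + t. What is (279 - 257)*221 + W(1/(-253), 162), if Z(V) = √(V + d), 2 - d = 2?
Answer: 1230085/253 + I*√253/253 ≈ 4862.0 + 0.062869*I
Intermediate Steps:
d = 0 (d = 2 - 1*2 = 2 - 2 = 0)
Z(V) = √V (Z(V) = √(V + 0) = √V)
W(t, Q) = t + √t (W(t, Q) = √t + t = t + √t)
(279 - 257)*221 + W(1/(-253), 162) = (279 - 257)*221 + (1/(-253) + √(1/(-253))) = 22*221 + (-1/253 + √(-1/253)) = 4862 + (-1/253 + I*√253/253) = 1230085/253 + I*√253/253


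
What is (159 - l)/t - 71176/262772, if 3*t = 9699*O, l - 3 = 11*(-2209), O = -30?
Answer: -666472475/1274312814 ≈ -0.52301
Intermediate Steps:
l = -24296 (l = 3 + 11*(-2209) = 3 - 24299 = -24296)
t = -96990 (t = (9699*(-30))/3 = (⅓)*(-290970) = -96990)
(159 - l)/t - 71176/262772 = (159 - 1*(-24296))/(-96990) - 71176/262772 = (159 + 24296)*(-1/96990) - 71176*1/262772 = 24455*(-1/96990) - 17794/65693 = -4891/19398 - 17794/65693 = -666472475/1274312814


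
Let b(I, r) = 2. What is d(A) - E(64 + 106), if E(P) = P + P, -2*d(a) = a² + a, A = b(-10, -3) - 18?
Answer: -460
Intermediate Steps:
A = -16 (A = 2 - 18 = -16)
d(a) = -a/2 - a²/2 (d(a) = -(a² + a)/2 = -(a + a²)/2 = -a/2 - a²/2)
E(P) = 2*P
d(A) - E(64 + 106) = -½*(-16)*(1 - 16) - 2*(64 + 106) = -½*(-16)*(-15) - 2*170 = -120 - 1*340 = -120 - 340 = -460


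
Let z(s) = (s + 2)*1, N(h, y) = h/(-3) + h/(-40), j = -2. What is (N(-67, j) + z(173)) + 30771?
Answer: 3716401/120 ≈ 30970.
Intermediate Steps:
N(h, y) = -43*h/120 (N(h, y) = h*(-1/3) + h*(-1/40) = -h/3 - h/40 = -43*h/120)
z(s) = 2 + s (z(s) = (2 + s)*1 = 2 + s)
(N(-67, j) + z(173)) + 30771 = (-43/120*(-67) + (2 + 173)) + 30771 = (2881/120 + 175) + 30771 = 23881/120 + 30771 = 3716401/120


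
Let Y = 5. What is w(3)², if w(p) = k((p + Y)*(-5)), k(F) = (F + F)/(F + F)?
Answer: 1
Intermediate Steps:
k(F) = 1 (k(F) = (2*F)/((2*F)) = (2*F)*(1/(2*F)) = 1)
w(p) = 1
w(3)² = 1² = 1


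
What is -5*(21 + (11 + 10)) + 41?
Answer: -169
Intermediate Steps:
-5*(21 + (11 + 10)) + 41 = -5*(21 + 21) + 41 = -5*42 + 41 = -210 + 41 = -169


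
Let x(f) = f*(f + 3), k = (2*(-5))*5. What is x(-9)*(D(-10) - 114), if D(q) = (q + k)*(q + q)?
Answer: 58644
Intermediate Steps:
k = -50 (k = -10*5 = -50)
x(f) = f*(3 + f)
D(q) = 2*q*(-50 + q) (D(q) = (q - 50)*(q + q) = (-50 + q)*(2*q) = 2*q*(-50 + q))
x(-9)*(D(-10) - 114) = (-9*(3 - 9))*(2*(-10)*(-50 - 10) - 114) = (-9*(-6))*(2*(-10)*(-60) - 114) = 54*(1200 - 114) = 54*1086 = 58644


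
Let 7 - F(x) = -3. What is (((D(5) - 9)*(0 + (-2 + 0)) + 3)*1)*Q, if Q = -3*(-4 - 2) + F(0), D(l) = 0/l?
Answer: 588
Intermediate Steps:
D(l) = 0
F(x) = 10 (F(x) = 7 - 1*(-3) = 7 + 3 = 10)
Q = 28 (Q = -3*(-4 - 2) + 10 = -3*(-6) + 10 = 18 + 10 = 28)
(((D(5) - 9)*(0 + (-2 + 0)) + 3)*1)*Q = (((0 - 9)*(0 + (-2 + 0)) + 3)*1)*28 = ((-9*(0 - 2) + 3)*1)*28 = ((-9*(-2) + 3)*1)*28 = ((18 + 3)*1)*28 = (21*1)*28 = 21*28 = 588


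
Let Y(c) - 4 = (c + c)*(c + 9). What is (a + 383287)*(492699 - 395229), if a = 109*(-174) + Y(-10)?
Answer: 35512707150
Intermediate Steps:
Y(c) = 4 + 2*c*(9 + c) (Y(c) = 4 + (c + c)*(c + 9) = 4 + (2*c)*(9 + c) = 4 + 2*c*(9 + c))
a = -18942 (a = 109*(-174) + (4 + 2*(-10)² + 18*(-10)) = -18966 + (4 + 2*100 - 180) = -18966 + (4 + 200 - 180) = -18966 + 24 = -18942)
(a + 383287)*(492699 - 395229) = (-18942 + 383287)*(492699 - 395229) = 364345*97470 = 35512707150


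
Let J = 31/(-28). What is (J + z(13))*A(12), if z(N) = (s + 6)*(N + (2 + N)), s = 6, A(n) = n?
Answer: 28131/7 ≈ 4018.7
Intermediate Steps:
z(N) = 24 + 24*N (z(N) = (6 + 6)*(N + (2 + N)) = 12*(2 + 2*N) = 24 + 24*N)
J = -31/28 (J = 31*(-1/28) = -31/28 ≈ -1.1071)
(J + z(13))*A(12) = (-31/28 + (24 + 24*13))*12 = (-31/28 + (24 + 312))*12 = (-31/28 + 336)*12 = (9377/28)*12 = 28131/7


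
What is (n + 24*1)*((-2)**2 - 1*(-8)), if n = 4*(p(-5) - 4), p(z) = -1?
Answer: 48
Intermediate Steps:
n = -20 (n = 4*(-1 - 4) = 4*(-5) = -20)
(n + 24*1)*((-2)**2 - 1*(-8)) = (-20 + 24*1)*((-2)**2 - 1*(-8)) = (-20 + 24)*(4 + 8) = 4*12 = 48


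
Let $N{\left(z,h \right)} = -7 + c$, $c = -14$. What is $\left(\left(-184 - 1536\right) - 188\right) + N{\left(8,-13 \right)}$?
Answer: $-1929$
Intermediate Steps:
$N{\left(z,h \right)} = -21$ ($N{\left(z,h \right)} = -7 - 14 = -21$)
$\left(\left(-184 - 1536\right) - 188\right) + N{\left(8,-13 \right)} = \left(\left(-184 - 1536\right) - 188\right) - 21 = \left(-1720 - 188\right) - 21 = -1908 - 21 = -1929$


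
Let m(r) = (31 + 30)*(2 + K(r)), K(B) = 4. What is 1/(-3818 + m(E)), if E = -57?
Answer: -1/3452 ≈ -0.00028969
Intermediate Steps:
m(r) = 366 (m(r) = (31 + 30)*(2 + 4) = 61*6 = 366)
1/(-3818 + m(E)) = 1/(-3818 + 366) = 1/(-3452) = -1/3452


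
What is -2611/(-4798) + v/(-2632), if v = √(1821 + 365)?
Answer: 2611/4798 - √2186/2632 ≈ 0.52642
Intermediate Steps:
v = √2186 ≈ 46.755
-2611/(-4798) + v/(-2632) = -2611/(-4798) + √2186/(-2632) = -2611*(-1/4798) + √2186*(-1/2632) = 2611/4798 - √2186/2632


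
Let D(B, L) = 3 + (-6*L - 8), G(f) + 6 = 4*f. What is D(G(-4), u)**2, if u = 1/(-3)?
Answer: 9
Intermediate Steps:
G(f) = -6 + 4*f
u = -1/3 ≈ -0.33333
D(B, L) = -5 - 6*L (D(B, L) = 3 + (-8 - 6*L) = -5 - 6*L)
D(G(-4), u)**2 = (-5 - 6*(-1/3))**2 = (-5 + 2)**2 = (-3)**2 = 9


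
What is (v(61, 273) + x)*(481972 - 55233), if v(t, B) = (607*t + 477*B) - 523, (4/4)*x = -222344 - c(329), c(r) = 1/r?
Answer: -7808748455828/329 ≈ -2.3735e+10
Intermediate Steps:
x = -73151177/329 (x = -222344 - 1/329 = -73151177/329 ≈ -2.2234e+5)
v(t, B) = -523 + 477*B + 607*t (v(t, B) = (477*B + 607*t) - 523 = -523 + 477*B + 607*t)
(v(61, 273) + x)*(481972 - 55233) = ((-523 + 477*273 + 607*61) - 73151177/329)*(481972 - 55233) = ((-523 + 130221 + 37027) - 73151177/329)*426739 = (166725 - 73151177/329)*426739 = -18298652/329*426739 = -7808748455828/329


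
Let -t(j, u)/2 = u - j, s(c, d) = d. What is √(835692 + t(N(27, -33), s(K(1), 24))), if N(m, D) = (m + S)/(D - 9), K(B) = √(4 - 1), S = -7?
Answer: 2*√92129646/21 ≈ 914.13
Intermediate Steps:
K(B) = √3
N(m, D) = (-7 + m)/(-9 + D) (N(m, D) = (m - 7)/(D - 9) = (-7 + m)/(-9 + D))
t(j, u) = -2*u + 2*j (t(j, u) = -2*(u - j) = -2*u + 2*j)
√(835692 + t(N(27, -33), s(K(1), 24))) = √(835692 + (-2*24 + 2*((-7 + 27)/(-9 - 33)))) = √(835692 + (-48 + 2*(20/(-42)))) = √(835692 + (-48 + 2*(-1/42*20))) = √(835692 + (-48 + 2*(-10/21))) = √(835692 + (-48 - 20/21)) = √(835692 - 1028/21) = √(17548504/21) = 2*√92129646/21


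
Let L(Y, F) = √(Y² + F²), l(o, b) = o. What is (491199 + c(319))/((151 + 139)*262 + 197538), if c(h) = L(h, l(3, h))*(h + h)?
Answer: 491199/273518 + 319*√101770/136759 ≈ 2.5400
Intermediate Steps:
L(Y, F) = √(F² + Y²)
c(h) = 2*h*√(9 + h²) (c(h) = √(3² + h²)*(h + h) = √(9 + h²)*(2*h) = 2*h*√(9 + h²))
(491199 + c(319))/((151 + 139)*262 + 197538) = (491199 + 2*319*√(9 + 319²))/((151 + 139)*262 + 197538) = (491199 + 2*319*√(9 + 101761))/(290*262 + 197538) = (491199 + 2*319*√101770)/(75980 + 197538) = (491199 + 638*√101770)/273518 = (491199 + 638*√101770)*(1/273518) = 491199/273518 + 319*√101770/136759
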